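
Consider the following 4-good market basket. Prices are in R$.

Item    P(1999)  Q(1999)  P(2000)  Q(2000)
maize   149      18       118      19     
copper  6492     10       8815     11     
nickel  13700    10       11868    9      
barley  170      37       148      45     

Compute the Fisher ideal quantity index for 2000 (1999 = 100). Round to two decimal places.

98.24

Laspeyres component (base-period weights):
ΣP(1999)Q(2000) = 149×19 + 6492×11 + 13700×9 + 170×45 = 2831 + 71412 + 123300 + 7650 = 205193
ΣP(1999)Q(1999) = 149×18 + 6492×10 + 13700×10 + 170×37 = 2682 + 64920 + 137000 + 6290 = 210892
L = 205193 / 210892 × 100 = 97.2977
Paasche component (current-period weights):
ΣP(2000)Q(2000) = 118×19 + 8815×11 + 11868×9 + 148×45 = 2242 + 96965 + 106812 + 6660 = 212679
ΣP(2000)Q(1999) = 118×18 + 8815×10 + 11868×10 + 148×37 = 2124 + 88150 + 118680 + 5476 = 214430
P = 212679 / 214430 × 100 = 99.1834
Fisher = √(L × P) = √(97.2977 × 99.1834) = 98.2360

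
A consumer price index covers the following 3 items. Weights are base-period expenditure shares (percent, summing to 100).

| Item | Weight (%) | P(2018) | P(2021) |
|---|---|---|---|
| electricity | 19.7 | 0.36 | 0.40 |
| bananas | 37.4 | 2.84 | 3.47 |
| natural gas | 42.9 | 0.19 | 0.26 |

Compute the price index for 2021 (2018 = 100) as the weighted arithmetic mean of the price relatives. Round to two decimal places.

electricity: 19.7 × (0.40/0.36) = 19.7 × 1.111111 = 21.8889
bananas: 37.4 × (3.47/2.84) = 37.4 × 1.221831 = 45.6965
natural gas: 42.9 × (0.26/0.19) = 42.9 × 1.368421 = 58.7053
Index = Σ wᵢ·(p₁ᵢ/p₀ᵢ) = 21.8889 + 45.6965 + 58.7053 = 126.2906

126.29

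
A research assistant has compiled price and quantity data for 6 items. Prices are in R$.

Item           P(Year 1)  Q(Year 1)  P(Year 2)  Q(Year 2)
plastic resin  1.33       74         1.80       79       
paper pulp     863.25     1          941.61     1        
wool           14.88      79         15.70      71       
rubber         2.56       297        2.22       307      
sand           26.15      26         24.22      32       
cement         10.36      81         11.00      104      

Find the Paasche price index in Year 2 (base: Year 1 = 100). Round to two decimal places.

101.57

Paasche price index uses current-period quantities as weights.
ΣP(Year 2)·Q(Year 2) = 1.80×79 + 941.61×1 + 15.70×71 + 2.22×307 + 24.22×32 + 11.00×104 = 142.2 + 941.61 + 1114.7 + 681.54 + 775.04 + 1144 = 4799.09
ΣP(Year 1)·Q(Year 2) = 1.33×79 + 863.25×1 + 14.88×71 + 2.56×307 + 26.15×32 + 10.36×104 = 105.07 + 863.25 + 1056.48 + 785.92 + 836.8 + 1077.44 = 4724.96
Index = 4799.09 / 4724.96 × 100 = 101.5689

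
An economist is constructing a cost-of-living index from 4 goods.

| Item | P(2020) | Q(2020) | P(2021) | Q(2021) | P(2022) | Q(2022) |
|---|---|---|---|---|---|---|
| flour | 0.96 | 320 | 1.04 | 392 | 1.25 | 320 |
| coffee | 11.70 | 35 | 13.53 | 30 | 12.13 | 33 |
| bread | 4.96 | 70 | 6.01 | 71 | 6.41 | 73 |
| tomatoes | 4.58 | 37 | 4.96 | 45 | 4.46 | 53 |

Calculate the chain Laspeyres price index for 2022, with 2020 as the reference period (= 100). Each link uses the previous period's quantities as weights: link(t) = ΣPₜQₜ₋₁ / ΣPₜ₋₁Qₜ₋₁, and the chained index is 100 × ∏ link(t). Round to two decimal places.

Link 2020→2021:
ΣP(2021)Q(2020) = 1.04×320 + 13.53×35 + 6.01×70 + 4.96×37 = 332.8 + 473.55 + 420.7 + 183.52 = 1410.57
ΣP(2020)Q(2020) = 0.96×320 + 11.70×35 + 4.96×70 + 4.58×37 = 307.2 + 409.5 + 347.2 + 169.46 = 1233.36
link = 1410.57/1233.36 = 1.143681
Link 2021→2022:
ΣP(2022)Q(2021) = 1.25×392 + 12.13×30 + 6.41×71 + 4.46×45 = 490 + 363.9 + 455.11 + 200.7 = 1509.71
ΣP(2021)Q(2021) = 1.04×392 + 13.53×30 + 6.01×71 + 4.96×45 = 407.68 + 405.9 + 426.71 + 223.2 = 1463.49
link = 1509.71/1463.49 = 1.031582
Chained index = 100 × 1.143681 × 1.031582 = 117.9800

117.98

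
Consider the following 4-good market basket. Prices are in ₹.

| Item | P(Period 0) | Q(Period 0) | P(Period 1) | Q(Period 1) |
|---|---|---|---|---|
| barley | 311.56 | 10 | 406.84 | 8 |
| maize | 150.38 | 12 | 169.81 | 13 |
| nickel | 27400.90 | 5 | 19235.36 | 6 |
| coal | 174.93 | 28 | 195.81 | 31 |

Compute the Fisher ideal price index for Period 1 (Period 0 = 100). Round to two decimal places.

73.12

Laspeyres component (base-period weights):
ΣP(Period 1)Q(Period 0) = 406.84×10 + 169.81×12 + 19235.36×5 + 195.81×28 = 4068.4 + 2037.72 + 96176.8 + 5482.68 = 107765.6
ΣP(Period 0)Q(Period 0) = 311.56×10 + 150.38×12 + 27400.90×5 + 174.93×28 = 3115.6 + 1804.56 + 137004.5 + 4898.04 = 146822.7
L = 107765.6 / 146822.7 × 100 = 73.3985
Paasche component (current-period weights):
ΣP(Period 1)Q(Period 1) = 406.84×8 + 169.81×13 + 19235.36×6 + 195.81×31 = 3254.72 + 2207.53 + 115412.16 + 6070.11 = 126944.52
ΣP(Period 0)Q(Period 1) = 311.56×8 + 150.38×13 + 27400.90×6 + 174.93×31 = 2492.48 + 1954.94 + 164405.4 + 5422.83 = 174275.65
P = 126944.52 / 174275.65 × 100 = 72.8412
Fisher = √(L × P) = √(73.3985 × 72.8412) = 73.1193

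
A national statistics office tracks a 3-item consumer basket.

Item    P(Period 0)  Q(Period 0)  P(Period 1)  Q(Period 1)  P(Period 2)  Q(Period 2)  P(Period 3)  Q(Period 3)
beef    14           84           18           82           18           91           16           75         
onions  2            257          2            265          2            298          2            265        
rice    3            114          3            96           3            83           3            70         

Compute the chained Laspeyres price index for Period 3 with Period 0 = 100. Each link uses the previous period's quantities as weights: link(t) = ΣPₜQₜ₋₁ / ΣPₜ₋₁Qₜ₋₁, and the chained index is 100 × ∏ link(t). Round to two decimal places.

107.99

Link Period 0→Period 1:
ΣP(Period 1)Q(Period 0) = 18×84 + 2×257 + 3×114 = 1512 + 514 + 342 = 2368
ΣP(Period 0)Q(Period 0) = 14×84 + 2×257 + 3×114 = 1176 + 514 + 342 = 2032
link = 2368/2032 = 1.165354
Link Period 1→Period 2:
ΣP(Period 2)Q(Period 1) = 18×82 + 2×265 + 3×96 = 1476 + 530 + 288 = 2294
ΣP(Period 1)Q(Period 1) = 18×82 + 2×265 + 3×96 = 1476 + 530 + 288 = 2294
link = 2294/2294 = 1.000000
Link Period 2→Period 3:
ΣP(Period 3)Q(Period 2) = 16×91 + 2×298 + 3×83 = 1456 + 596 + 249 = 2301
ΣP(Period 2)Q(Period 2) = 18×91 + 2×298 + 3×83 = 1638 + 596 + 249 = 2483
link = 2301/2483 = 0.926702
Chained index = 100 × 1.165354 × 1.000000 × 0.926702 = 107.9936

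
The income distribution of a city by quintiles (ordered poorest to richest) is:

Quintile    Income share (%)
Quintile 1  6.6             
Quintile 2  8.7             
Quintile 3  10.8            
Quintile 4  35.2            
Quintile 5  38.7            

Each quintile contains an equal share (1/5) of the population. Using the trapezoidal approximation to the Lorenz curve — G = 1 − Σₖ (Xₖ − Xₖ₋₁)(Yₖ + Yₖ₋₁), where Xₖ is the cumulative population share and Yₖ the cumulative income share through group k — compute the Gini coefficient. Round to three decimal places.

Cumulative income shares Yₖ: 0.0660, 0.1530, 0.2610, 0.6130, 1.0000
Σ (Xₖ−Xₖ₋₁)(Yₖ+Yₖ₋₁) = (1/5)(0.0660+0.0000) + (1/5)(0.1530+0.0660) + (1/5)(0.2610+0.1530) + (1/5)(0.6130+0.2610) + (1/5)(1.0000+0.6130)
  = 0.0132 + 0.0438 + 0.0828 + 0.1748 + 0.3226 = 0.6372
G = 1 − 0.6372 = 0.3628

0.363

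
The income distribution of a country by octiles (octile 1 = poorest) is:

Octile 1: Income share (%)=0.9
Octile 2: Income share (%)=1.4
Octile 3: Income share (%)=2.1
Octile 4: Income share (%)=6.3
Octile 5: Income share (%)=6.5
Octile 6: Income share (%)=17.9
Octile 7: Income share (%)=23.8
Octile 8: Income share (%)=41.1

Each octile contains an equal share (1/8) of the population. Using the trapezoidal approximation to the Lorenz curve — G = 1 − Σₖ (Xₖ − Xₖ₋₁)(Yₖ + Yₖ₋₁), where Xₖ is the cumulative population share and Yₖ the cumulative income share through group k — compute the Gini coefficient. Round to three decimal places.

0.551

Cumulative income shares Yₖ: 0.0090, 0.0230, 0.0440, 0.1070, 0.1720, 0.3510, 0.5890, 1.0000
Σ (Xₖ−Xₖ₋₁)(Yₖ+Yₖ₋₁) = (1/8)(0.0090+0.0000) + (1/8)(0.0230+0.0090) + (1/8)(0.0440+0.0230) + (1/8)(0.1070+0.0440) + (1/8)(0.1720+0.1070) + (1/8)(0.3510+0.1720) + (1/8)(0.5890+0.3510) + (1/8)(1.0000+0.5890)
  = 0.0011 + 0.0040 + 0.0084 + 0.0189 + 0.0349 + 0.0654 + 0.1175 + 0.1986 = 0.4487
G = 1 − 0.4487 = 0.5513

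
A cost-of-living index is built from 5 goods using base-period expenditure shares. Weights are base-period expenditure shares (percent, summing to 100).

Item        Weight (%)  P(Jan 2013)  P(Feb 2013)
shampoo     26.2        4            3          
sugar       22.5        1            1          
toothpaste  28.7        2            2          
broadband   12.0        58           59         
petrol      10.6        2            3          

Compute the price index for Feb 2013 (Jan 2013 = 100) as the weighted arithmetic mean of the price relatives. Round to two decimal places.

shampoo: 26.2 × (3/4) = 26.2 × 0.750000 = 19.6500
sugar: 22.5 × (1/1) = 22.5 × 1.000000 = 22.5000
toothpaste: 28.7 × (2/2) = 28.7 × 1.000000 = 28.7000
broadband: 12.0 × (59/58) = 12.0 × 1.017241 = 12.2069
petrol: 10.6 × (3/2) = 10.6 × 1.500000 = 15.9000
Index = Σ wᵢ·(p₁ᵢ/p₀ᵢ) = 19.6500 + 22.5000 + 28.7000 + 12.2069 + 15.9000 = 98.9569

98.96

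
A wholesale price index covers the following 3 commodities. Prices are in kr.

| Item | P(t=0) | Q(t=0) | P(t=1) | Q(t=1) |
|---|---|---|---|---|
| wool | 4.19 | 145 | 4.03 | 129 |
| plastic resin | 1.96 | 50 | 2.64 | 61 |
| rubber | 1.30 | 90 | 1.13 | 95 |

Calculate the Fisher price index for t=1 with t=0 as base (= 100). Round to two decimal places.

100.02

Laspeyres component (base-period weights):
ΣP(t=1)Q(t=0) = 4.03×145 + 2.64×50 + 1.13×90 = 584.35 + 132 + 101.7 = 818.05
ΣP(t=0)Q(t=0) = 4.19×145 + 1.96×50 + 1.30×90 = 607.55 + 98 + 117 = 822.55
L = 818.05 / 822.55 × 100 = 99.4529
Paasche component (current-period weights):
ΣP(t=1)Q(t=1) = 4.03×129 + 2.64×61 + 1.13×95 = 519.87 + 161.04 + 107.35 = 788.26
ΣP(t=0)Q(t=1) = 4.19×129 + 1.96×61 + 1.30×95 = 540.51 + 119.56 + 123.5 = 783.57
P = 788.26 / 783.57 × 100 = 100.5985
Fisher = √(L × P) = √(99.4529 × 100.5985) = 100.0241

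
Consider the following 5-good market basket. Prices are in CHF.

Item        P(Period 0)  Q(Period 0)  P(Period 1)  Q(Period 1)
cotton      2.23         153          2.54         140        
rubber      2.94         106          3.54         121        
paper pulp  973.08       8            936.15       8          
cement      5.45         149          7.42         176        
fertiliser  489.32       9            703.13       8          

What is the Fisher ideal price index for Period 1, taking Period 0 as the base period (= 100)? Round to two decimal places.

114.49

Laspeyres component (base-period weights):
ΣP(Period 1)Q(Period 0) = 2.54×153 + 3.54×106 + 936.15×8 + 7.42×149 + 703.13×9 = 388.62 + 375.24 + 7489.2 + 1105.58 + 6328.17 = 15686.81
ΣP(Period 0)Q(Period 0) = 2.23×153 + 2.94×106 + 973.08×8 + 5.45×149 + 489.32×9 = 341.19 + 311.64 + 7784.64 + 812.05 + 4403.88 = 13653.4
L = 15686.81 / 13653.4 × 100 = 114.8931
Paasche component (current-period weights):
ΣP(Period 1)Q(Period 1) = 2.54×140 + 3.54×121 + 936.15×8 + 7.42×176 + 703.13×8 = 355.6 + 428.34 + 7489.2 + 1305.92 + 5625.04 = 15204.1
ΣP(Period 0)Q(Period 1) = 2.23×140 + 2.94×121 + 973.08×8 + 5.45×176 + 489.32×8 = 312.2 + 355.74 + 7784.64 + 959.2 + 3914.56 = 13326.34
P = 15204.1 / 13326.34 × 100 = 114.0906
Fisher = √(L × P) = √(114.8931 × 114.0906) = 114.4911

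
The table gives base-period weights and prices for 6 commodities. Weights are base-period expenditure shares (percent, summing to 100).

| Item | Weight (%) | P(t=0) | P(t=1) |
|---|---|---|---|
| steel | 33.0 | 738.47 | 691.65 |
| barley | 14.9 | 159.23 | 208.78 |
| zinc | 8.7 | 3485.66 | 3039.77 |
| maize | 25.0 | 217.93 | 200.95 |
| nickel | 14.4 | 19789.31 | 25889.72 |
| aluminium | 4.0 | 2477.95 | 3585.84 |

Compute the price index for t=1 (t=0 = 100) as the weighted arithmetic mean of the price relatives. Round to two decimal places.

steel: 33.0 × (691.65/738.47) = 33.0 × 0.936599 = 30.9078
barley: 14.9 × (208.78/159.23) = 14.9 × 1.311185 = 19.5367
zinc: 8.7 × (3039.77/3485.66) = 8.7 × 0.872079 = 7.5871
maize: 25.0 × (200.95/217.93) = 25.0 × 0.922085 = 23.0521
nickel: 14.4 × (25889.72/19789.31) = 14.4 × 1.308268 = 18.8391
aluminium: 4.0 × (3585.84/2477.95) = 4.0 × 1.447099 = 5.7884
Index = Σ wᵢ·(p₁ᵢ/p₀ᵢ) = 30.9078 + 19.5367 + 7.5871 + 23.0521 + 18.8391 + 5.7884 = 105.7111

105.71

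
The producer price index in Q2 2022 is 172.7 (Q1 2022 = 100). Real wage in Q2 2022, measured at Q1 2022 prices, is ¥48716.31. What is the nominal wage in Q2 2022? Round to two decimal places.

84133.07

Nominal = Real × (Index/100) = 48716.31 × (172.7/100)
        = 48716.31 × 1.727 = 84133.0674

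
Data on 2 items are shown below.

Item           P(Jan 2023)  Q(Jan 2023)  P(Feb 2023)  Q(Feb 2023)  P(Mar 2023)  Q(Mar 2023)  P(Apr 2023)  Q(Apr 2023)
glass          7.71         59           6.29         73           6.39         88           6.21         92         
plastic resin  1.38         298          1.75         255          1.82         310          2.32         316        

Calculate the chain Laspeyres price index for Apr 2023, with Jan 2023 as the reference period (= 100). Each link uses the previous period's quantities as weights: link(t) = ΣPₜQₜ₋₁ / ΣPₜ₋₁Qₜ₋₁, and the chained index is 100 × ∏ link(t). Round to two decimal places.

Link Jan 2023→Feb 2023:
ΣP(Feb 2023)Q(Jan 2023) = 6.29×59 + 1.75×298 = 371.11 + 521.5 = 892.61
ΣP(Jan 2023)Q(Jan 2023) = 7.71×59 + 1.38×298 = 454.89 + 411.24 = 866.13
link = 892.61/866.13 = 1.030573
Link Feb 2023→Mar 2023:
ΣP(Mar 2023)Q(Feb 2023) = 6.39×73 + 1.82×255 = 466.47 + 464.1 = 930.57
ΣP(Feb 2023)Q(Feb 2023) = 6.29×73 + 1.75×255 = 459.17 + 446.25 = 905.42
link = 930.57/905.42 = 1.027777
Link Mar 2023→Apr 2023:
ΣP(Apr 2023)Q(Mar 2023) = 6.21×88 + 2.32×310 = 546.48 + 719.2 = 1265.68
ΣP(Mar 2023)Q(Mar 2023) = 6.39×88 + 1.82×310 = 562.32 + 564.2 = 1126.52
link = 1265.68/1126.52 = 1.123531
Chained index = 100 × 1.030573 × 1.027777 × 1.123531 = 119.0043

119.00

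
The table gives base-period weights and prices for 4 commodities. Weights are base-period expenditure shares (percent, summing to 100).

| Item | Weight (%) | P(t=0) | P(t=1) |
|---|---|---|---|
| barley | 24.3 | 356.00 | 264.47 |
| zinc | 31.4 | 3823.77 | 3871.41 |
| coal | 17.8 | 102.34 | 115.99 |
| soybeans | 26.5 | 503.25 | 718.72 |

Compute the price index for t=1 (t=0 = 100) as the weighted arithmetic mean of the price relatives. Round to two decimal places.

barley: 24.3 × (264.47/356.00) = 24.3 × 0.742893 = 18.0523
zinc: 31.4 × (3871.41/3823.77) = 31.4 × 1.012459 = 31.7912
coal: 17.8 × (115.99/102.34) = 17.8 × 1.133379 = 20.1741
soybeans: 26.5 × (718.72/503.25) = 26.5 × 1.428157 = 37.8462
Index = Σ wᵢ·(p₁ᵢ/p₀ᵢ) = 18.0523 + 31.7912 + 20.1741 + 37.8462 = 107.8638

107.86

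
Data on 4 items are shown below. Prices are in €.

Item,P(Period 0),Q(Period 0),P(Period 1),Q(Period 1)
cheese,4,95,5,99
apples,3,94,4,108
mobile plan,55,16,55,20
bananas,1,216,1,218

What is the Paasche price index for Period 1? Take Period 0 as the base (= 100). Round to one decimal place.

Paasche price index uses current-period quantities as weights.
ΣP(Period 1)·Q(Period 1) = 5×99 + 4×108 + 55×20 + 1×218 = 495 + 432 + 1100 + 218 = 2245
ΣP(Period 0)·Q(Period 1) = 4×99 + 3×108 + 55×20 + 1×218 = 396 + 324 + 1100 + 218 = 2038
Index = 2245 / 2038 × 100 = 110.1570

110.2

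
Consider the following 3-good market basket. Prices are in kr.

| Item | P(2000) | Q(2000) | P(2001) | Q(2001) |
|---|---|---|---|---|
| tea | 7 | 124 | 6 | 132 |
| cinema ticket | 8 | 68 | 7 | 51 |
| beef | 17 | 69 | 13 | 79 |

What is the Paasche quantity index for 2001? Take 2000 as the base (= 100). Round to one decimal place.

102.8

Paasche quantity index uses current-period prices as weights.
ΣP(2001)·Q(2001) = 6×132 + 7×51 + 13×79 = 792 + 357 + 1027 = 2176
ΣP(2001)·Q(2000) = 6×124 + 7×68 + 13×69 = 744 + 476 + 897 = 2117
Index = 2176 / 2117 × 100 = 102.7870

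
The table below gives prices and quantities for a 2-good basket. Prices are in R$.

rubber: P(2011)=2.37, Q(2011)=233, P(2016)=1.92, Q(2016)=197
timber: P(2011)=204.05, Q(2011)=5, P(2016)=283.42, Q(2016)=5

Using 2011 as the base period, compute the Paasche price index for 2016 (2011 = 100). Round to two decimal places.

Paasche price index uses current-period quantities as weights.
ΣP(2016)·Q(2016) = 1.92×197 + 283.42×5 = 378.24 + 1417.1 = 1795.34
ΣP(2011)·Q(2016) = 2.37×197 + 204.05×5 = 466.89 + 1020.25 = 1487.14
Index = 1795.34 / 1487.14 × 100 = 120.7243

120.72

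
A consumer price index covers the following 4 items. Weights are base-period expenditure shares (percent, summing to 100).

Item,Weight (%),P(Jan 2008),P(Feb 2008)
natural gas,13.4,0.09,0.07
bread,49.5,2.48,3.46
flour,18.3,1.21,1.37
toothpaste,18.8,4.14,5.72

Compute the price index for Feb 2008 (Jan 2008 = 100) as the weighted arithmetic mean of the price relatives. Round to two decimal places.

natural gas: 13.4 × (0.07/0.09) = 13.4 × 0.777778 = 10.4222
bread: 49.5 × (3.46/2.48) = 49.5 × 1.395161 = 69.0605
flour: 18.3 × (1.37/1.21) = 18.3 × 1.132231 = 20.7198
toothpaste: 18.8 × (5.72/4.14) = 18.8 × 1.381643 = 25.9749
Index = Σ wᵢ·(p₁ᵢ/p₀ᵢ) = 10.4222 + 69.0605 + 20.7198 + 25.9749 = 126.1774

126.18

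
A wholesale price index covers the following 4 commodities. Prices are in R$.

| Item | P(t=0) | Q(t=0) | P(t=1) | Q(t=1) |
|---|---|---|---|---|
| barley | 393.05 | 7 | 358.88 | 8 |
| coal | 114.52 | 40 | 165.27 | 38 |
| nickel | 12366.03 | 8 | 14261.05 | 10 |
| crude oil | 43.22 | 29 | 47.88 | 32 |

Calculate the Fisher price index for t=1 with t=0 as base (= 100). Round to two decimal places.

Laspeyres component (base-period weights):
ΣP(t=1)Q(t=0) = 358.88×7 + 165.27×40 + 14261.05×8 + 47.88×29 = 2512.16 + 6610.8 + 114088.4 + 1388.52 = 124599.88
ΣP(t=0)Q(t=0) = 393.05×7 + 114.52×40 + 12366.03×8 + 43.22×29 = 2751.35 + 4580.8 + 98928.24 + 1253.38 = 107513.77
L = 124599.88 / 107513.77 × 100 = 115.8920
Paasche component (current-period weights):
ΣP(t=1)Q(t=1) = 358.88×8 + 165.27×38 + 14261.05×10 + 47.88×32 = 2871.04 + 6280.26 + 142610.5 + 1532.16 = 153293.96
ΣP(t=0)Q(t=1) = 393.05×8 + 114.52×38 + 12366.03×10 + 43.22×32 = 3144.4 + 4351.76 + 123660.3 + 1383.04 = 132539.5
P = 153293.96 / 132539.5 × 100 = 115.6591
Fisher = √(L × P) = √(115.8920 × 115.6591) = 115.7755

115.78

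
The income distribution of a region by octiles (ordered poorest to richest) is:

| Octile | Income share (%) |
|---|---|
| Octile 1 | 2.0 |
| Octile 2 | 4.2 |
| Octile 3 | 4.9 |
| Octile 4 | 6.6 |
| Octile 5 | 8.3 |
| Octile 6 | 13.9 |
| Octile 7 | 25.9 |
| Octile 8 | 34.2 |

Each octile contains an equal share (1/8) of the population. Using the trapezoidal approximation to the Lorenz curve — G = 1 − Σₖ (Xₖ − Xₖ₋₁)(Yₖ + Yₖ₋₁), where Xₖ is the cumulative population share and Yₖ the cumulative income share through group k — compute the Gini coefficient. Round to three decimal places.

0.453

Cumulative income shares Yₖ: 0.0200, 0.0620, 0.1110, 0.1770, 0.2600, 0.3990, 0.6580, 1.0000
Σ (Xₖ−Xₖ₋₁)(Yₖ+Yₖ₋₁) = (1/8)(0.0200+0.0000) + (1/8)(0.0620+0.0200) + (1/8)(0.1110+0.0620) + (1/8)(0.1770+0.1110) + (1/8)(0.2600+0.1770) + (1/8)(0.3990+0.2600) + (1/8)(0.6580+0.3990) + (1/8)(1.0000+0.6580)
  = 0.0025 + 0.0103 + 0.0216 + 0.0360 + 0.0546 + 0.0824 + 0.1321 + 0.2072 = 0.5467
G = 1 − 0.5467 = 0.4533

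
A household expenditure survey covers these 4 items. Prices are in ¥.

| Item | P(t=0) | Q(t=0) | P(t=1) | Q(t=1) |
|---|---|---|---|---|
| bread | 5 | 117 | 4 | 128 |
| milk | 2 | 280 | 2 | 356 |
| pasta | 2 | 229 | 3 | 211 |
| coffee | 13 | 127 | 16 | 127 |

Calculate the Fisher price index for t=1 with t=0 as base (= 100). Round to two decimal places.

Laspeyres component (base-period weights):
ΣP(t=1)Q(t=0) = 4×117 + 2×280 + 3×229 + 16×127 = 468 + 560 + 687 + 2032 = 3747
ΣP(t=0)Q(t=0) = 5×117 + 2×280 + 2×229 + 13×127 = 585 + 560 + 458 + 1651 = 3254
L = 3747 / 3254 × 100 = 115.1506
Paasche component (current-period weights):
ΣP(t=1)Q(t=1) = 4×128 + 2×356 + 3×211 + 16×127 = 512 + 712 + 633 + 2032 = 3889
ΣP(t=0)Q(t=1) = 5×128 + 2×356 + 2×211 + 13×127 = 640 + 712 + 422 + 1651 = 3425
P = 3889 / 3425 × 100 = 113.5474
Fisher = √(L × P) = √(115.1506 × 113.5474) = 114.3462

114.35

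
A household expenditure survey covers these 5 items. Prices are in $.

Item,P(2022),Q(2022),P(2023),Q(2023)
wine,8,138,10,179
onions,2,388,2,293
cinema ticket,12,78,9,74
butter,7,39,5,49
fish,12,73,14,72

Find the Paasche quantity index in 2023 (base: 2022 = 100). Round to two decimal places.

105.40

Paasche quantity index uses current-period prices as weights.
ΣP(2023)·Q(2023) = 10×179 + 2×293 + 9×74 + 5×49 + 14×72 = 1790 + 586 + 666 + 245 + 1008 = 4295
ΣP(2023)·Q(2022) = 10×138 + 2×388 + 9×78 + 5×39 + 14×73 = 1380 + 776 + 702 + 195 + 1022 = 4075
Index = 4295 / 4075 × 100 = 105.3988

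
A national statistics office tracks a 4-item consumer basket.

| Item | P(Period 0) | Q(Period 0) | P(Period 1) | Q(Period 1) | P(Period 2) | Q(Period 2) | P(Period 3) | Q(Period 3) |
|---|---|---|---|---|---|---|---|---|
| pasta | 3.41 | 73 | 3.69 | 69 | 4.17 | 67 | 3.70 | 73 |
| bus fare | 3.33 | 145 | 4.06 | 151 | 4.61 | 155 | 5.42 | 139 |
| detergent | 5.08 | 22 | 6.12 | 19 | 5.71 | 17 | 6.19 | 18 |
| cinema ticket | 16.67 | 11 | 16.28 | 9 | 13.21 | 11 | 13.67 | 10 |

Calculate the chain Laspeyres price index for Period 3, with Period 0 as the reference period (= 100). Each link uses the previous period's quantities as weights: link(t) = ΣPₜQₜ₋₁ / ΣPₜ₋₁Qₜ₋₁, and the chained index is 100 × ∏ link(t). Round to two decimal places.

Link Period 0→Period 1:
ΣP(Period 1)Q(Period 0) = 3.69×73 + 4.06×145 + 6.12×22 + 16.28×11 = 269.37 + 588.7 + 134.64 + 179.08 = 1171.79
ΣP(Period 0)Q(Period 0) = 3.41×73 + 3.33×145 + 5.08×22 + 16.67×11 = 248.93 + 482.85 + 111.76 + 183.37 = 1026.91
link = 1171.79/1026.91 = 1.141083
Link Period 1→Period 2:
ΣP(Period 2)Q(Period 1) = 4.17×69 + 4.61×151 + 5.71×19 + 13.21×9 = 287.73 + 696.11 + 108.49 + 118.89 = 1211.22
ΣP(Period 1)Q(Period 1) = 3.69×69 + 4.06×151 + 6.12×19 + 16.28×9 = 254.61 + 613.06 + 116.28 + 146.52 = 1130.47
link = 1211.22/1130.47 = 1.071430
Link Period 2→Period 3:
ΣP(Period 3)Q(Period 2) = 3.70×67 + 5.42×155 + 6.19×17 + 13.67×11 = 247.9 + 840.1 + 105.23 + 150.37 = 1343.6
ΣP(Period 2)Q(Period 2) = 4.17×67 + 4.61×155 + 5.71×17 + 13.21×11 = 279.39 + 714.55 + 97.07 + 145.31 = 1236.32
link = 1343.6/1236.32 = 1.086774
Chained index = 100 × 1.141083 × 1.071430 × 1.086774 = 132.8680

132.87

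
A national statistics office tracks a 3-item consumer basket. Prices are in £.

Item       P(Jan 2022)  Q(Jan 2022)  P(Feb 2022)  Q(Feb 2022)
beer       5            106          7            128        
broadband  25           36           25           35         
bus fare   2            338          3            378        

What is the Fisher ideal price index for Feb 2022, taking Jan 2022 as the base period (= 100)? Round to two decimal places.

Laspeyres component (base-period weights):
ΣP(Feb 2022)Q(Jan 2022) = 7×106 + 25×36 + 3×338 = 742 + 900 + 1014 = 2656
ΣP(Jan 2022)Q(Jan 2022) = 5×106 + 25×36 + 2×338 = 530 + 900 + 676 = 2106
L = 2656 / 2106 × 100 = 126.1159
Paasche component (current-period weights):
ΣP(Feb 2022)Q(Feb 2022) = 7×128 + 25×35 + 3×378 = 896 + 875 + 1134 = 2905
ΣP(Jan 2022)Q(Feb 2022) = 5×128 + 25×35 + 2×378 = 640 + 875 + 756 = 2271
P = 2905 / 2271 × 100 = 127.9172
Fisher = √(L × P) = √(126.1159 × 127.9172) = 127.0133

127.01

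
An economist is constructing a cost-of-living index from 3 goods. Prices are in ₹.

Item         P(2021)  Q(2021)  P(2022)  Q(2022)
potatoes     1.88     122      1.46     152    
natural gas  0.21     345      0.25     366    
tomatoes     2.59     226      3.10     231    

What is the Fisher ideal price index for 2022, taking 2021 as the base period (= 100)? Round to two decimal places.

107.95

Laspeyres component (base-period weights):
ΣP(2022)Q(2021) = 1.46×122 + 0.25×345 + 3.10×226 = 178.12 + 86.25 + 700.6 = 964.97
ΣP(2021)Q(2021) = 1.88×122 + 0.21×345 + 2.59×226 = 229.36 + 72.45 + 585.34 = 887.15
L = 964.97 / 887.15 × 100 = 108.7719
Paasche component (current-period weights):
ΣP(2022)Q(2022) = 1.46×152 + 0.25×366 + 3.10×231 = 221.92 + 91.5 + 716.1 = 1029.52
ΣP(2021)Q(2022) = 1.88×152 + 0.21×366 + 2.59×231 = 285.76 + 76.86 + 598.29 = 960.91
P = 1029.52 / 960.91 × 100 = 107.1401
Fisher = √(L × P) = √(108.7719 × 107.1401) = 107.9529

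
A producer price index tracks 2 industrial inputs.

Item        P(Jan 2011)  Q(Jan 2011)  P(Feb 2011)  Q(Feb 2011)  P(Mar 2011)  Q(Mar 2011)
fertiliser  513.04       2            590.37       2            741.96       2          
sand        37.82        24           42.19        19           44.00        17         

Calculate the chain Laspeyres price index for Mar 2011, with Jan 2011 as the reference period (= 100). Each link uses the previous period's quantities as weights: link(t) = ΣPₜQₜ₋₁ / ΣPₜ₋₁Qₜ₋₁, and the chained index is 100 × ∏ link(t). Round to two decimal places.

Link Jan 2011→Feb 2011:
ΣP(Feb 2011)Q(Jan 2011) = 590.37×2 + 42.19×24 = 1180.74 + 1012.56 = 2193.3
ΣP(Jan 2011)Q(Jan 2011) = 513.04×2 + 37.82×24 = 1026.08 + 907.68 = 1933.76
link = 2193.3/1933.76 = 1.134215
Link Feb 2011→Mar 2011:
ΣP(Mar 2011)Q(Feb 2011) = 741.96×2 + 44.00×19 = 1483.92 + 836 = 2319.92
ΣP(Feb 2011)Q(Feb 2011) = 590.37×2 + 42.19×19 = 1180.74 + 801.61 = 1982.35
link = 2319.92/1982.35 = 1.170288
Chained index = 100 × 1.134215 × 1.170288 = 132.7358

132.74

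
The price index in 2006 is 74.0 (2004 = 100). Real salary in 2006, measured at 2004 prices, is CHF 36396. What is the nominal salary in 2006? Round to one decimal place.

26933.0

Nominal = Real × (Index/100) = 36396 × (74.0/100)
        = 36396 × 0.740 = 26933.0400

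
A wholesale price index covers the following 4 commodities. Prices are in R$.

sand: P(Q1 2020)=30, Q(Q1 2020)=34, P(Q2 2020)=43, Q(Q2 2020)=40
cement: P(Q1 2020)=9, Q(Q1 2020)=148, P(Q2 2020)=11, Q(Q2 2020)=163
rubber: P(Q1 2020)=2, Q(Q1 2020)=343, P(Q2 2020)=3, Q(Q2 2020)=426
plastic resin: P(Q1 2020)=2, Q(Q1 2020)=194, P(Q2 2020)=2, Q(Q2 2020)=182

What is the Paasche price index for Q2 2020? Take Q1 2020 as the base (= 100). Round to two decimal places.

132.76

Paasche price index uses current-period quantities as weights.
ΣP(Q2 2020)·Q(Q2 2020) = 43×40 + 11×163 + 3×426 + 2×182 = 1720 + 1793 + 1278 + 364 = 5155
ΣP(Q1 2020)·Q(Q2 2020) = 30×40 + 9×163 + 2×426 + 2×182 = 1200 + 1467 + 852 + 364 = 3883
Index = 5155 / 3883 × 100 = 132.7582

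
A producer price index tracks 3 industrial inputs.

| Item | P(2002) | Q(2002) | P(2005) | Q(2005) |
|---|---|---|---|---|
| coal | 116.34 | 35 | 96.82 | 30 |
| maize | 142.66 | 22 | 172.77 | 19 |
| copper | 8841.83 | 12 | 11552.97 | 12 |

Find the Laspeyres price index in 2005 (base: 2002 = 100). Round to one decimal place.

128.7

Laspeyres price index uses base-period quantities as weights.
ΣP(2005)·Q(2002) = 96.82×35 + 172.77×22 + 11552.97×12 = 3388.7 + 3800.94 + 138635.64 = 145825.28
ΣP(2002)·Q(2002) = 116.34×35 + 142.66×22 + 8841.83×12 = 4071.9 + 3138.52 + 106101.96 = 113312.38
Index = 145825.28 / 113312.38 × 100 = 128.6932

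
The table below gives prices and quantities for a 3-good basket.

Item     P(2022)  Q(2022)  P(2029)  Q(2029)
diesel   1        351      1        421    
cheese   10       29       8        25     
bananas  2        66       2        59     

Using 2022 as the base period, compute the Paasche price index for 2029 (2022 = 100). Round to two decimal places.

Paasche price index uses current-period quantities as weights.
ΣP(2029)·Q(2029) = 1×421 + 8×25 + 2×59 = 421 + 200 + 118 = 739
ΣP(2022)·Q(2029) = 1×421 + 10×25 + 2×59 = 421 + 250 + 118 = 789
Index = 739 / 789 × 100 = 93.6629

93.66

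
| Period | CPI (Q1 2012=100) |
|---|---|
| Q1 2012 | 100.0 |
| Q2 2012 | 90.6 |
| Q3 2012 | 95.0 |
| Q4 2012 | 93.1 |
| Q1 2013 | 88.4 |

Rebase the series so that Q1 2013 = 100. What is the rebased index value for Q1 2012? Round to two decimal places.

113.12

Rebased(Q1 2012) = 100.0 / 88.4 × 100 = 113.1222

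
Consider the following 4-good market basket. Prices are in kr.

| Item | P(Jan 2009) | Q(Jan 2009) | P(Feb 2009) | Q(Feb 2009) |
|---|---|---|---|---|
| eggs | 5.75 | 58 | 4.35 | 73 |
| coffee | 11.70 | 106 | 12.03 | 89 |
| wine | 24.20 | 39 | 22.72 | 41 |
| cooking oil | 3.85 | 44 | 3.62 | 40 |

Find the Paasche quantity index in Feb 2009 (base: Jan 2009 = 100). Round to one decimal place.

95.8

Paasche quantity index uses current-period prices as weights.
ΣP(Feb 2009)·Q(Feb 2009) = 4.35×73 + 12.03×89 + 22.72×41 + 3.62×40 = 317.55 + 1070.67 + 931.52 + 144.8 = 2464.54
ΣP(Feb 2009)·Q(Jan 2009) = 4.35×58 + 12.03×106 + 22.72×39 + 3.62×44 = 252.3 + 1275.18 + 886.08 + 159.28 = 2572.84
Index = 2464.54 / 2572.84 × 100 = 95.7906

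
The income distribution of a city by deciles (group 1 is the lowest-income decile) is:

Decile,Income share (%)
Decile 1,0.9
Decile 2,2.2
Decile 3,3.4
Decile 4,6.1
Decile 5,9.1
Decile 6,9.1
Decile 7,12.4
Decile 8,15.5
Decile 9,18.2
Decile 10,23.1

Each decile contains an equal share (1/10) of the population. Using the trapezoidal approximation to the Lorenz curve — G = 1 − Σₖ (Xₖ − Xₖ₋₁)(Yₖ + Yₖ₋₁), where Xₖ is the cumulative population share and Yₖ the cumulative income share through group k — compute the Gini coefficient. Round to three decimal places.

Cumulative income shares Yₖ: 0.0090, 0.0310, 0.0650, 0.1260, 0.2170, 0.3080, 0.4320, 0.5870, 0.7690, 1.0000
Σ (Xₖ−Xₖ₋₁)(Yₖ+Yₖ₋₁) = (1/10)(0.0090+0.0000) + (1/10)(0.0310+0.0090) + (1/10)(0.0650+0.0310) + (1/10)(0.1260+0.0650) + (1/10)(0.2170+0.1260) + (1/10)(0.3080+0.2170) + (1/10)(0.4320+0.3080) + (1/10)(0.5870+0.4320) + (1/10)(0.7690+0.5870) + (1/10)(1.0000+0.7690)
  = 0.0009 + 0.0040 + 0.0096 + 0.0191 + 0.0343 + 0.0525 + 0.0740 + 0.1019 + 0.1356 + 0.1769 = 0.6088
G = 1 − 0.6088 = 0.3912

0.391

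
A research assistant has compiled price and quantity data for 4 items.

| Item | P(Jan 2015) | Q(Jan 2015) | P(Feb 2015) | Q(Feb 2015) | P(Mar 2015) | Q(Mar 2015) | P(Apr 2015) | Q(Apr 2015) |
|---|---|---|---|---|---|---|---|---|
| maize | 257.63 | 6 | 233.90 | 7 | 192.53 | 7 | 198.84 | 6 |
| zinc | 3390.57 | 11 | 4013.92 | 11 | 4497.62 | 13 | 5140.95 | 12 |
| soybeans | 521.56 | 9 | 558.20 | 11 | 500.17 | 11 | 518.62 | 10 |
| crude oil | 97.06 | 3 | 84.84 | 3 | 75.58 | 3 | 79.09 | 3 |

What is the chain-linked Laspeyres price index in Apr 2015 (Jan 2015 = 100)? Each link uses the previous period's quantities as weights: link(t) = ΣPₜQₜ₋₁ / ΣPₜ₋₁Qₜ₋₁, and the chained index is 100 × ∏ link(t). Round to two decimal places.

Link Jan 2015→Feb 2015:
ΣP(Feb 2015)Q(Jan 2015) = 233.90×6 + 4013.92×11 + 558.20×9 + 84.84×3 = 1403.4 + 44153.12 + 5023.8 + 254.52 = 50834.84
ΣP(Jan 2015)Q(Jan 2015) = 257.63×6 + 3390.57×11 + 521.56×9 + 97.06×3 = 1545.78 + 37296.27 + 4694.04 + 291.18 = 43827.27
link = 50834.84/43827.27 = 1.159891
Link Feb 2015→Mar 2015:
ΣP(Mar 2015)Q(Feb 2015) = 192.53×7 + 4497.62×11 + 500.17×11 + 75.58×3 = 1347.71 + 49473.82 + 5501.87 + 226.74 = 56550.14
ΣP(Feb 2015)Q(Feb 2015) = 233.90×7 + 4013.92×11 + 558.20×11 + 84.84×3 = 1637.3 + 44153.12 + 6140.2 + 254.52 = 52185.14
link = 56550.14/52185.14 = 1.083645
Link Mar 2015→Apr 2015:
ΣP(Apr 2015)Q(Mar 2015) = 198.84×7 + 5140.95×13 + 518.62×11 + 79.09×3 = 1391.88 + 66832.35 + 5704.82 + 237.27 = 74166.32
ΣP(Mar 2015)Q(Mar 2015) = 192.53×7 + 4497.62×13 + 500.17×11 + 75.58×3 = 1347.71 + 58469.06 + 5501.87 + 226.74 = 65545.38
link = 74166.32/65545.38 = 1.131526
Chained index = 100 × 1.159891 × 1.083645 × 1.131526 = 142.2226

142.22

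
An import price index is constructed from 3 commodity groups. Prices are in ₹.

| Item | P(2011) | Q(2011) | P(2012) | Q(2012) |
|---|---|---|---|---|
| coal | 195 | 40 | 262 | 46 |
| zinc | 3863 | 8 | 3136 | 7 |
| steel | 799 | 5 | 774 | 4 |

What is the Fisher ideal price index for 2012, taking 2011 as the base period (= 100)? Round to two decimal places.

Laspeyres component (base-period weights):
ΣP(2012)Q(2011) = 262×40 + 3136×8 + 774×5 = 10480 + 25088 + 3870 = 39438
ΣP(2011)Q(2011) = 195×40 + 3863×8 + 799×5 = 7800 + 30904 + 3995 = 42699
L = 39438 / 42699 × 100 = 92.3628
Paasche component (current-period weights):
ΣP(2012)Q(2012) = 262×46 + 3136×7 + 774×4 = 12052 + 21952 + 3096 = 37100
ΣP(2011)Q(2012) = 195×46 + 3863×7 + 799×4 = 8970 + 27041 + 3196 = 39207
P = 37100 / 39207 × 100 = 94.6260
Fisher = √(L × P) = √(92.3628 × 94.6260) = 93.4875

93.49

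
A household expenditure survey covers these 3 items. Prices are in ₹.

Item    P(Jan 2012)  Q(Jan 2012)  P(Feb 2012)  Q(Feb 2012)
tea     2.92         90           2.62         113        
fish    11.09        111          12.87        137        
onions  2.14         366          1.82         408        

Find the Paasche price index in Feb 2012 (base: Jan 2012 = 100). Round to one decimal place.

102.9

Paasche price index uses current-period quantities as weights.
ΣP(Feb 2012)·Q(Feb 2012) = 2.62×113 + 12.87×137 + 1.82×408 = 296.06 + 1763.19 + 742.56 = 2801.81
ΣP(Jan 2012)·Q(Feb 2012) = 2.92×113 + 11.09×137 + 2.14×408 = 329.96 + 1519.33 + 873.12 = 2722.41
Index = 2801.81 / 2722.41 × 100 = 102.9165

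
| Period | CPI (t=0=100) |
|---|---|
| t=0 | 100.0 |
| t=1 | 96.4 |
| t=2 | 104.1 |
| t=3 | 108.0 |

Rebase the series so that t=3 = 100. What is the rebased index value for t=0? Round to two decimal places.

92.59

Rebased(t=0) = 100.0 / 108.0 × 100 = 92.5926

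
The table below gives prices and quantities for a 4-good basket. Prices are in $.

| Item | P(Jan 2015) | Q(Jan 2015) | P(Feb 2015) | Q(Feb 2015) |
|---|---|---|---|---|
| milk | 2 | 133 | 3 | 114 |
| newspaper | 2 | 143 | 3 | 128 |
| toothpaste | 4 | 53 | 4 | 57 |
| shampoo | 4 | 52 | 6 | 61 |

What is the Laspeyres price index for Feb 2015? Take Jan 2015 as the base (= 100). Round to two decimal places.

Laspeyres price index uses base-period quantities as weights.
ΣP(Feb 2015)·Q(Jan 2015) = 3×133 + 3×143 + 4×53 + 6×52 = 399 + 429 + 212 + 312 = 1352
ΣP(Jan 2015)·Q(Jan 2015) = 2×133 + 2×143 + 4×53 + 4×52 = 266 + 286 + 212 + 208 = 972
Index = 1352 / 972 × 100 = 139.0947

139.09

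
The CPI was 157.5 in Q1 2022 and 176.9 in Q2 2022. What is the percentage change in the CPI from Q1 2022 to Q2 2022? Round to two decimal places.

Change = (176.9 − 157.5) / 157.5 × 100
       = 19.4 / 157.5 × 100 = 12.3175%

12.32%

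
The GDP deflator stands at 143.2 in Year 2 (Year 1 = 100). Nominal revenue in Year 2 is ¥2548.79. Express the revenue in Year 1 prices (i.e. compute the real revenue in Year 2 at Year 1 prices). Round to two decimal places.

1779.88

Real = Nominal ÷ (Index/100) = 2548.79 ÷ (143.2/100)
     = 2548.79 ÷ 1.432 = 1779.8813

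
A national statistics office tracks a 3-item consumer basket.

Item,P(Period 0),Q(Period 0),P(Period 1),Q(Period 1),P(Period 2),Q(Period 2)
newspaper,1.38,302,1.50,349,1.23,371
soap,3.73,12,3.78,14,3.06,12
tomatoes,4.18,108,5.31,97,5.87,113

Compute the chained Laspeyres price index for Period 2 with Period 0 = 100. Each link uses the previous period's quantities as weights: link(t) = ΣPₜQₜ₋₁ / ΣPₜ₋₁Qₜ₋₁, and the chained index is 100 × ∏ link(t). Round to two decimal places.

Link Period 0→Period 1:
ΣP(Period 1)Q(Period 0) = 1.50×302 + 3.78×12 + 5.31×108 = 453 + 45.36 + 573.48 = 1071.84
ΣP(Period 0)Q(Period 0) = 1.38×302 + 3.73×12 + 4.18×108 = 416.76 + 44.76 + 451.44 = 912.96
link = 1071.84/912.96 = 1.174027
Link Period 1→Period 2:
ΣP(Period 2)Q(Period 1) = 1.23×349 + 3.06×14 + 5.87×97 = 429.27 + 42.84 + 569.39 = 1041.5
ΣP(Period 1)Q(Period 1) = 1.50×349 + 3.78×14 + 5.31×97 = 523.5 + 52.92 + 515.07 = 1091.49
link = 1041.5/1091.49 = 0.954200
Chained index = 100 × 1.174027 × 0.954200 = 112.0257

112.03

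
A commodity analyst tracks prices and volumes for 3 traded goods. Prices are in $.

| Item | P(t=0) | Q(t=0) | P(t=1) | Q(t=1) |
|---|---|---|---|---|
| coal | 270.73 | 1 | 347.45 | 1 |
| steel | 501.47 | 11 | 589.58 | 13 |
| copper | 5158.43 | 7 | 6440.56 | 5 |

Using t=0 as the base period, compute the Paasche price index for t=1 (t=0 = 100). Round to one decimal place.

123.4

Paasche price index uses current-period quantities as weights.
ΣP(t=1)·Q(t=1) = 347.45×1 + 589.58×13 + 6440.56×5 = 347.45 + 7664.54 + 32202.8 = 40214.79
ΣP(t=0)·Q(t=1) = 270.73×1 + 501.47×13 + 5158.43×5 = 270.73 + 6519.11 + 25792.15 = 32581.99
Index = 40214.79 / 32581.99 × 100 = 123.4264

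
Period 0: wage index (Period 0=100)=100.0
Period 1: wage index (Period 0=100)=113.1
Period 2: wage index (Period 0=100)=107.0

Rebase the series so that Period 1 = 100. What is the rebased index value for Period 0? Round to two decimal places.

Rebased(Period 0) = 100.0 / 113.1 × 100 = 88.4173

88.42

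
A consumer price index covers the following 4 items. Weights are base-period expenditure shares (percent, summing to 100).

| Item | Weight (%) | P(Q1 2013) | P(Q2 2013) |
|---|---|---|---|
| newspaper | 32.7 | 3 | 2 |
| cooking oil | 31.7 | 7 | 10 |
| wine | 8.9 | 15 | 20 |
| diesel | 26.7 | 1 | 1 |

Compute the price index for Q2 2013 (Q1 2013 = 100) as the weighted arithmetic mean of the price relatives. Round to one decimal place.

newspaper: 32.7 × (2/3) = 32.7 × 0.666667 = 21.8000
cooking oil: 31.7 × (10/7) = 31.7 × 1.428571 = 45.2857
wine: 8.9 × (20/15) = 8.9 × 1.333333 = 11.8667
diesel: 26.7 × (1/1) = 26.7 × 1.000000 = 26.7000
Index = Σ wᵢ·(p₁ᵢ/p₀ᵢ) = 21.8000 + 45.2857 + 11.8667 + 26.7000 = 105.6524

105.7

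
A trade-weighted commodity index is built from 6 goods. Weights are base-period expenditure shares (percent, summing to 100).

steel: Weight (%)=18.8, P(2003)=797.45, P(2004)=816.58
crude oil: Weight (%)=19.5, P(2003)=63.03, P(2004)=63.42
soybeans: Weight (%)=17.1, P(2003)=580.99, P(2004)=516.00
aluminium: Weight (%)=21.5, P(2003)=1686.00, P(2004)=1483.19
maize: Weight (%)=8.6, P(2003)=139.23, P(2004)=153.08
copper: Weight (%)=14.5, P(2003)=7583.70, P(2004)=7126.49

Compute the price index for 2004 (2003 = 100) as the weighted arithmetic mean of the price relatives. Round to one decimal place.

steel: 18.8 × (816.58/797.45) = 18.8 × 1.023989 = 19.2510
crude oil: 19.5 × (63.42/63.03) = 19.5 × 1.006188 = 19.6207
soybeans: 17.1 × (516.00/580.99) = 17.1 × 0.888139 = 15.1872
aluminium: 21.5 × (1483.19/1686.00) = 21.5 × 0.879709 = 18.9138
maize: 8.6 × (153.08/139.23) = 8.6 × 1.099476 = 9.4555
copper: 14.5 × (7126.49/7583.70) = 14.5 × 0.939711 = 13.6258
Index = Σ wᵢ·(p₁ᵢ/p₀ᵢ) = 19.2510 + 19.6207 + 15.1872 + 18.9138 + 9.4555 + 13.6258 = 96.0539

96.1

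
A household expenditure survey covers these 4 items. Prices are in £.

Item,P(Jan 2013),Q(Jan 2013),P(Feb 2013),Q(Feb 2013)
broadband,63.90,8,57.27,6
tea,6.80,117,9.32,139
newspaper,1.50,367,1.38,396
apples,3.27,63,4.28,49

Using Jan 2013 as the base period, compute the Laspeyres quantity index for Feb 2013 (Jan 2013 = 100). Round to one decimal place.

Laspeyres quantity index uses base-period prices as weights.
ΣP(Jan 2013)·Q(Feb 2013) = 63.90×6 + 6.80×139 + 1.50×396 + 3.27×49 = 383.4 + 945.2 + 594 + 160.23 = 2082.83
ΣP(Jan 2013)·Q(Jan 2013) = 63.90×8 + 6.80×117 + 1.50×367 + 3.27×63 = 511.2 + 795.6 + 550.5 + 206.01 = 2063.31
Index = 2082.83 / 2063.31 × 100 = 100.9461

100.9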